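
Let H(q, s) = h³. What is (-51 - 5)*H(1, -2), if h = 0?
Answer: 0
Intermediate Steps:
H(q, s) = 0 (H(q, s) = 0³ = 0)
(-51 - 5)*H(1, -2) = (-51 - 5)*0 = -56*0 = 0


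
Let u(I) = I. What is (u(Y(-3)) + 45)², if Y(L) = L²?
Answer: 2916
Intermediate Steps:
(u(Y(-3)) + 45)² = ((-3)² + 45)² = (9 + 45)² = 54² = 2916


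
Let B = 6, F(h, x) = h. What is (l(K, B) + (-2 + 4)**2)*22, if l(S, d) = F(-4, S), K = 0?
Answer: 0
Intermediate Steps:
l(S, d) = -4
(l(K, B) + (-2 + 4)**2)*22 = (-4 + (-2 + 4)**2)*22 = (-4 + 2**2)*22 = (-4 + 4)*22 = 0*22 = 0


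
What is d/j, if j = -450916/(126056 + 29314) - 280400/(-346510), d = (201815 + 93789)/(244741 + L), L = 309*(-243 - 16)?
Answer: -39786272551887/46399282666009 ≈ -0.85748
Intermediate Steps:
L = -80031 (L = 309*(-259) = -80031)
d = 147802/82355 (d = (201815 + 93789)/(244741 - 80031) = 295604/164710 = 295604*(1/164710) = 147802/82355 ≈ 1.7947)
j = -5634057758/2691862935 (j = -450916/155370 - 280400*(-1/346510) = -450916*1/155370 + 28040/34651 = -225458/77685 + 28040/34651 = -5634057758/2691862935 ≈ -2.0930)
d/j = 147802/(82355*(-5634057758/2691862935)) = (147802/82355)*(-2691862935/5634057758) = -39786272551887/46399282666009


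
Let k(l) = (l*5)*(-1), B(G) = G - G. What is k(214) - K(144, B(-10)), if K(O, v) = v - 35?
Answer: -1035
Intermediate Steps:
B(G) = 0
K(O, v) = -35 + v
k(l) = -5*l (k(l) = (5*l)*(-1) = -5*l)
k(214) - K(144, B(-10)) = -5*214 - (-35 + 0) = -1070 - 1*(-35) = -1070 + 35 = -1035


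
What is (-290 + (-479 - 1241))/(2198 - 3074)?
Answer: 335/146 ≈ 2.2945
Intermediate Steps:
(-290 + (-479 - 1241))/(2198 - 3074) = (-290 - 1720)/(-876) = -2010*(-1/876) = 335/146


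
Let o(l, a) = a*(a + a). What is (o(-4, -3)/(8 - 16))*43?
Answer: -387/4 ≈ -96.750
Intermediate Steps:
o(l, a) = 2*a**2 (o(l, a) = a*(2*a) = 2*a**2)
(o(-4, -3)/(8 - 16))*43 = ((2*(-3)**2)/(8 - 16))*43 = ((2*9)/(-8))*43 = (18*(-1/8))*43 = -9/4*43 = -387/4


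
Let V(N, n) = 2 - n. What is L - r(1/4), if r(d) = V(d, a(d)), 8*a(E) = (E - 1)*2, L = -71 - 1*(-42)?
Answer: -499/16 ≈ -31.188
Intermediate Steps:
L = -29 (L = -71 + 42 = -29)
a(E) = -1/4 + E/4 (a(E) = ((E - 1)*2)/8 = ((-1 + E)*2)/8 = (-2 + 2*E)/8 = -1/4 + E/4)
r(d) = 9/4 - d/4 (r(d) = 2 - (-1/4 + d/4) = 2 + (1/4 - d/4) = 9/4 - d/4)
L - r(1/4) = -29 - (9/4 - 1/(4*4)) = -29 - (9/4 - 1/4*1/4) = -29 - (9/4 - 1/16) = -29 - 1*35/16 = -29 - 35/16 = -499/16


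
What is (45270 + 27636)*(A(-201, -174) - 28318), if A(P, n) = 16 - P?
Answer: -2048731506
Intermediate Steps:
(45270 + 27636)*(A(-201, -174) - 28318) = (45270 + 27636)*((16 - 1*(-201)) - 28318) = 72906*((16 + 201) - 28318) = 72906*(217 - 28318) = 72906*(-28101) = -2048731506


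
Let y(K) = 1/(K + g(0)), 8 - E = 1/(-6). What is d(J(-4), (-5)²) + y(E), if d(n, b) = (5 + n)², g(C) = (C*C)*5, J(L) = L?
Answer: 55/49 ≈ 1.1224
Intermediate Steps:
g(C) = 5*C² (g(C) = C²*5 = 5*C²)
E = 49/6 (E = 8 - 1/(-6) = 8 - 1*(-⅙) = 8 + ⅙ = 49/6 ≈ 8.1667)
y(K) = 1/K (y(K) = 1/(K + 5*0²) = 1/(K + 5*0) = 1/(K + 0) = 1/K)
d(J(-4), (-5)²) + y(E) = (5 - 4)² + 1/(49/6) = 1² + 6/49 = 1 + 6/49 = 55/49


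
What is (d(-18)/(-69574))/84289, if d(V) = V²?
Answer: -162/2932161443 ≈ -5.5249e-8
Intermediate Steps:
(d(-18)/(-69574))/84289 = ((-18)²/(-69574))/84289 = (324*(-1/69574))*(1/84289) = -162/34787*1/84289 = -162/2932161443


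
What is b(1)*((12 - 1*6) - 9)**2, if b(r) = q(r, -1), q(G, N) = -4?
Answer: -36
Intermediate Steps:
b(r) = -4
b(1)*((12 - 1*6) - 9)**2 = -4*((12 - 1*6) - 9)**2 = -4*((12 - 6) - 9)**2 = -4*(6 - 9)**2 = -4*(-3)**2 = -4*9 = -36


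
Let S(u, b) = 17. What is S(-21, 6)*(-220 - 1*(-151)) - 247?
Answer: -1420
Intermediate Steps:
S(-21, 6)*(-220 - 1*(-151)) - 247 = 17*(-220 - 1*(-151)) - 247 = 17*(-220 + 151) - 247 = 17*(-69) - 247 = -1173 - 247 = -1420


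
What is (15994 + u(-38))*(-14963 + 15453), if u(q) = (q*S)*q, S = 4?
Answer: 10667300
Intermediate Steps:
u(q) = 4*q² (u(q) = (q*4)*q = (4*q)*q = 4*q²)
(15994 + u(-38))*(-14963 + 15453) = (15994 + 4*(-38)²)*(-14963 + 15453) = (15994 + 4*1444)*490 = (15994 + 5776)*490 = 21770*490 = 10667300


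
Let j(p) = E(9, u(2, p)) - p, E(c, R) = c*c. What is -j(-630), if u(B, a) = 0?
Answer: -711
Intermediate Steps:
E(c, R) = c**2
j(p) = 81 - p (j(p) = 9**2 - p = 81 - p)
-j(-630) = -(81 - 1*(-630)) = -(81 + 630) = -1*711 = -711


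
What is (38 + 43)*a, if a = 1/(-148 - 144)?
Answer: -81/292 ≈ -0.27740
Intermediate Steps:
a = -1/292 (a = 1/(-292) = -1/292 ≈ -0.0034247)
(38 + 43)*a = (38 + 43)*(-1/292) = 81*(-1/292) = -81/292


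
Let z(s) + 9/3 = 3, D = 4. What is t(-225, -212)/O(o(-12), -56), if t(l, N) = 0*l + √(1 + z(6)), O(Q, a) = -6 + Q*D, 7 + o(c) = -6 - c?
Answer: -⅒ ≈ -0.10000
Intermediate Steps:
z(s) = 0 (z(s) = -3 + 3 = 0)
o(c) = -13 - c (o(c) = -7 + (-6 - c) = -13 - c)
O(Q, a) = -6 + 4*Q (O(Q, a) = -6 + Q*4 = -6 + 4*Q)
t(l, N) = 1 (t(l, N) = 0*l + √(1 + 0) = 0 + √1 = 0 + 1 = 1)
t(-225, -212)/O(o(-12), -56) = 1/(-6 + 4*(-13 - 1*(-12))) = 1/(-6 + 4*(-13 + 12)) = 1/(-6 + 4*(-1)) = 1/(-6 - 4) = 1/(-10) = 1*(-⅒) = -⅒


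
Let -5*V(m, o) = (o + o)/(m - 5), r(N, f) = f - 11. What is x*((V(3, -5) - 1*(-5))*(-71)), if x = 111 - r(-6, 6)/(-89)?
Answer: -2804216/89 ≈ -31508.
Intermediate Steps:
r(N, f) = -11 + f
V(m, o) = -2*o/(5*(-5 + m)) (V(m, o) = -(o + o)/(5*(m - 5)) = -2*o/(5*(-5 + m)))
x = 9874/89 (x = 111 - (-11 + 6)/(-89) = 111 - (-5)*(-1)/89 = 111 - 1*5/89 = 111 - 5/89 = 9874/89 ≈ 110.94)
x*((V(3, -5) - 1*(-5))*(-71)) = 9874*((-2*(-5)/(-25 + 5*3) - 1*(-5))*(-71))/89 = 9874*((-2*(-5)/(-25 + 15) + 5)*(-71))/89 = 9874*((-2*(-5)/(-10) + 5)*(-71))/89 = 9874*((-2*(-5)*(-⅒) + 5)*(-71))/89 = 9874*((-1 + 5)*(-71))/89 = 9874*(4*(-71))/89 = (9874/89)*(-284) = -2804216/89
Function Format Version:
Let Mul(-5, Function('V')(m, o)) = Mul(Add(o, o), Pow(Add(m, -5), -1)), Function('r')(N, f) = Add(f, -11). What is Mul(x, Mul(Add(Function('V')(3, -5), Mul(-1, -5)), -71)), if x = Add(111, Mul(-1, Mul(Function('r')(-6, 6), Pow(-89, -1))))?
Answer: Rational(-2804216, 89) ≈ -31508.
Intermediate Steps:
Function('r')(N, f) = Add(-11, f)
Function('V')(m, o) = Mul(Rational(-2, 5), o, Pow(Add(-5, m), -1)) (Function('V')(m, o) = Mul(Rational(-1, 5), Mul(Add(o, o), Pow(Add(m, -5), -1))) = Mul(Rational(-1, 5), Mul(Mul(2, o), Pow(Add(-5, m), -1))) = Mul(Rational(-1, 5), Mul(2, o, Pow(Add(-5, m), -1))) = Mul(Rational(-2, 5), o, Pow(Add(-5, m), -1)))
x = Rational(9874, 89) (x = Add(111, Mul(-1, Mul(Add(-11, 6), Pow(-89, -1)))) = Add(111, Mul(-1, Mul(-5, Rational(-1, 89)))) = Add(111, Mul(-1, Rational(5, 89))) = Add(111, Rational(-5, 89)) = Rational(9874, 89) ≈ 110.94)
Mul(x, Mul(Add(Function('V')(3, -5), Mul(-1, -5)), -71)) = Mul(Rational(9874, 89), Mul(Add(Mul(-2, -5, Pow(Add(-25, Mul(5, 3)), -1)), Mul(-1, -5)), -71)) = Mul(Rational(9874, 89), Mul(Add(Mul(-2, -5, Pow(Add(-25, 15), -1)), 5), -71)) = Mul(Rational(9874, 89), Mul(Add(Mul(-2, -5, Pow(-10, -1)), 5), -71)) = Mul(Rational(9874, 89), Mul(Add(Mul(-2, -5, Rational(-1, 10)), 5), -71)) = Mul(Rational(9874, 89), Mul(Add(-1, 5), -71)) = Mul(Rational(9874, 89), Mul(4, -71)) = Mul(Rational(9874, 89), -284) = Rational(-2804216, 89)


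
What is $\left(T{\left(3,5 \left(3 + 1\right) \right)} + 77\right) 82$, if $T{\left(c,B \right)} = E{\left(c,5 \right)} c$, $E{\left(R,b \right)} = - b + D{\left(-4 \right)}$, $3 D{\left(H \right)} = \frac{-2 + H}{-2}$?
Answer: $5330$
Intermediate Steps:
$D{\left(H \right)} = \frac{1}{3} - \frac{H}{6}$ ($D{\left(H \right)} = \frac{\left(-2 + H\right) \frac{1}{-2}}{3} = \frac{\left(-2 + H\right) \left(- \frac{1}{2}\right)}{3} = \frac{1 - \frac{H}{2}}{3} = \frac{1}{3} - \frac{H}{6}$)
$E{\left(R,b \right)} = 1 - b$ ($E{\left(R,b \right)} = - b + \left(\frac{1}{3} - - \frac{2}{3}\right) = - b + \left(\frac{1}{3} + \frac{2}{3}\right) = - b + 1 = 1 - b$)
$T{\left(c,B \right)} = - 4 c$ ($T{\left(c,B \right)} = \left(1 - 5\right) c = - 4 c$)
$\left(T{\left(3,5 \left(3 + 1\right) \right)} + 77\right) 82 = \left(\left(-4\right) 3 + 77\right) 82 = \left(-12 + 77\right) 82 = 65 \cdot 82 = 5330$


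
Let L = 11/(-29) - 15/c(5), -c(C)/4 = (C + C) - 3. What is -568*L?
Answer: -18034/203 ≈ -88.837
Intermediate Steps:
c(C) = 12 - 8*C (c(C) = -4*((C + C) - 3) = -4*(2*C - 3) = -4*(-3 + 2*C) = 12 - 8*C)
L = 127/812 (L = 11/(-29) - 15/(12 - 8*5) = 11*(-1/29) - 15/(12 - 40) = -11/29 - 15/(-28) = -11/29 - 15*(-1/28) = -11/29 + 15/28 = 127/812 ≈ 0.15640)
-568*L = -568*127/812 = -18034/203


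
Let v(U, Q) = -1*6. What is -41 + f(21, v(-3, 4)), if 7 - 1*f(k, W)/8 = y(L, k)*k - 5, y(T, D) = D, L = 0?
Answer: -3473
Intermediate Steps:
v(U, Q) = -6
f(k, W) = 96 - 8*k² (f(k, W) = 56 - 8*(k*k - 5) = 56 - 8*(k² - 5) = 56 - 8*(-5 + k²) = 56 + (40 - 8*k²) = 96 - 8*k²)
-41 + f(21, v(-3, 4)) = -41 + (96 - 8*21²) = -41 + (96 - 8*441) = -41 + (96 - 3528) = -41 - 3432 = -3473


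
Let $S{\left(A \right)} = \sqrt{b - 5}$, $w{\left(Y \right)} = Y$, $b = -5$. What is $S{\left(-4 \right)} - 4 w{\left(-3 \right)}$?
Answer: $12 + i \sqrt{10} \approx 12.0 + 3.1623 i$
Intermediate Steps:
$S{\left(A \right)} = i \sqrt{10}$ ($S{\left(A \right)} = \sqrt{-5 - 5} = \sqrt{-10} = i \sqrt{10}$)
$S{\left(-4 \right)} - 4 w{\left(-3 \right)} = i \sqrt{10} - -12 = i \sqrt{10} + 12 = 12 + i \sqrt{10}$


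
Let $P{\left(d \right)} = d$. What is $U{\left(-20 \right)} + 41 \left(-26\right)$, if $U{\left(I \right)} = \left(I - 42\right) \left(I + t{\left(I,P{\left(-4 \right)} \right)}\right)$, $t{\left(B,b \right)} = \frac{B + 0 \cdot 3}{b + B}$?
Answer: $\frac{367}{3} \approx 122.33$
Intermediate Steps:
$t{\left(B,b \right)} = \frac{B}{B + b}$ ($t{\left(B,b \right)} = \frac{B + 0}{B + b} = \frac{B}{B + b}$)
$U{\left(I \right)} = \left(-42 + I\right) \left(I + \frac{I}{-4 + I}\right)$ ($U{\left(I \right)} = \left(I - 42\right) \left(I + \frac{I}{I - 4}\right) = \left(-42 + I\right) \left(I + \frac{I}{-4 + I}\right)$)
$U{\left(-20 \right)} + 41 \left(-26\right) = - \frac{20 \left(126 + \left(-20\right)^{2} - -900\right)}{-4 - 20} + 41 \left(-26\right) = - \frac{20 \left(126 + 400 + 900\right)}{-24} - 1066 = \left(-20\right) \left(- \frac{1}{24}\right) 1426 - 1066 = \frac{3565}{3} - 1066 = \frac{367}{3}$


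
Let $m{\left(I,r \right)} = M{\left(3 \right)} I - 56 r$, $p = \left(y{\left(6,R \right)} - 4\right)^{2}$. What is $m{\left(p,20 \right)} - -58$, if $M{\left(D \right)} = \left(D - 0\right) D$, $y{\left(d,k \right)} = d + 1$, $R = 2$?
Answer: $-981$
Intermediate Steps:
$y{\left(d,k \right)} = 1 + d$
$M{\left(D \right)} = D^{2}$ ($M{\left(D \right)} = \left(D + 0\right) D = D D = D^{2}$)
$p = 9$ ($p = \left(\left(1 + 6\right) - 4\right)^{2} = \left(7 - 4\right)^{2} = 3^{2} = 9$)
$m{\left(I,r \right)} = - 56 r + 9 I$ ($m{\left(I,r \right)} = 3^{2} I - 56 r = 9 I - 56 r = - 56 r + 9 I$)
$m{\left(p,20 \right)} - -58 = \left(\left(-56\right) 20 + 9 \cdot 9\right) - -58 = \left(-1120 + 81\right) + 58 = -1039 + 58 = -981$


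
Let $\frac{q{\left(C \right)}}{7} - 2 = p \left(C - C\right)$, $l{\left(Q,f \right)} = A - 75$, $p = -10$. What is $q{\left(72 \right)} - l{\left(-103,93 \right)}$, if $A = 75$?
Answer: $14$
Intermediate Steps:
$l{\left(Q,f \right)} = 0$ ($l{\left(Q,f \right)} = 75 - 75 = 0$)
$q{\left(C \right)} = 14$ ($q{\left(C \right)} = 14 + 7 \left(- 10 \left(C - C\right)\right) = 14 + 7 \left(\left(-10\right) 0\right) = 14 + 7 \cdot 0 = 14 + 0 = 14$)
$q{\left(72 \right)} - l{\left(-103,93 \right)} = 14 - 0 = 14 + 0 = 14$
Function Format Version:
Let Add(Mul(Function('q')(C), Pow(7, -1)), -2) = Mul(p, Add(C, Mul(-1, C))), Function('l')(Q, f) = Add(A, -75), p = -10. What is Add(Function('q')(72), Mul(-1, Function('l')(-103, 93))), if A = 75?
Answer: 14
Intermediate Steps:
Function('l')(Q, f) = 0 (Function('l')(Q, f) = Add(75, -75) = 0)
Function('q')(C) = 14 (Function('q')(C) = Add(14, Mul(7, Mul(-10, Add(C, Mul(-1, C))))) = Add(14, Mul(7, Mul(-10, 0))) = Add(14, Mul(7, 0)) = Add(14, 0) = 14)
Add(Function('q')(72), Mul(-1, Function('l')(-103, 93))) = Add(14, Mul(-1, 0)) = Add(14, 0) = 14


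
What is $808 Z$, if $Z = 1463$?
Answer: $1182104$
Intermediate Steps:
$808 Z = 808 \cdot 1463 = 1182104$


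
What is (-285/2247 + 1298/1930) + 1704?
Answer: 1232020066/722785 ≈ 1704.5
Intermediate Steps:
(-285/2247 + 1298/1930) + 1704 = (-285*1/2247 + 1298*(1/1930)) + 1704 = (-95/749 + 649/965) + 1704 = 394426/722785 + 1704 = 1232020066/722785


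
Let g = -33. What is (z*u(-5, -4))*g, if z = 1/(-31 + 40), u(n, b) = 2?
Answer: -22/3 ≈ -7.3333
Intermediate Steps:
z = ⅑ (z = 1/9 = ⅑ ≈ 0.11111)
(z*u(-5, -4))*g = ((⅑)*2)*(-33) = (2/9)*(-33) = -22/3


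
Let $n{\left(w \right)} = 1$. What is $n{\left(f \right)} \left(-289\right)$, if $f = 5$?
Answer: $-289$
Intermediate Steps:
$n{\left(f \right)} \left(-289\right) = 1 \left(-289\right) = -289$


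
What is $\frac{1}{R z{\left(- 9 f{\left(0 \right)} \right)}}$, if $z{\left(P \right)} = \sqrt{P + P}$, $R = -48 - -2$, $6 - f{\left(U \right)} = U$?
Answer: $\frac{i \sqrt{3}}{828} \approx 0.0020918 i$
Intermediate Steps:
$f{\left(U \right)} = 6 - U$
$R = -46$ ($R = -48 + 2 = -46$)
$z{\left(P \right)} = \sqrt{2} \sqrt{P}$ ($z{\left(P \right)} = \sqrt{2 P} = \sqrt{2} \sqrt{P}$)
$\frac{1}{R z{\left(- 9 f{\left(0 \right)} \right)}} = \frac{1}{\left(-46\right) \sqrt{2} \sqrt{- 9 \left(6 - 0\right)}} = \frac{1}{\left(-46\right) \sqrt{2} \sqrt{- 9 \left(6 + 0\right)}} = \frac{1}{\left(-46\right) \sqrt{2} \sqrt{\left(-9\right) 6}} = \frac{1}{\left(-46\right) \sqrt{2} \sqrt{-54}} = \frac{1}{\left(-46\right) \sqrt{2} \cdot 3 i \sqrt{6}} = \frac{1}{\left(-46\right) 6 i \sqrt{3}} = \frac{1}{\left(-276\right) i \sqrt{3}} = \frac{i \sqrt{3}}{828}$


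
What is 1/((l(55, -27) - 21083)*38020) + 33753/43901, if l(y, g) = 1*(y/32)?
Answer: 216427020440057/281496834052005 ≈ 0.76884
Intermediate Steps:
l(y, g) = y/32 (l(y, g) = 1*(y*(1/32)) = 1*(y/32) = y/32)
1/((l(55, -27) - 21083)*38020) + 33753/43901 = 1/(((1/32)*55 - 21083)*38020) + 33753/43901 = (1/38020)/(55/32 - 21083) + 33753*(1/43901) = (1/38020)/(-674601/32) + 33753/43901 = -32/674601*1/38020 + 33753/43901 = -8/6412082505 + 33753/43901 = 216427020440057/281496834052005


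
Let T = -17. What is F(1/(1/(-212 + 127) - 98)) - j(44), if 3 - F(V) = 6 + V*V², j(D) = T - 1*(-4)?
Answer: 5782177901035/578217728691 ≈ 10.000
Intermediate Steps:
j(D) = -13 (j(D) = -17 - 1*(-4) = -17 + 4 = -13)
F(V) = -3 - V³ (F(V) = 3 - (6 + V*V²) = 3 - (6 + V³) = 3 + (-6 - V³) = -3 - V³)
F(1/(1/(-212 + 127) - 98)) - j(44) = (-3 - (1/(1/(-212 + 127) - 98))³) - 1*(-13) = (-3 - (1/(1/(-85) - 98))³) + 13 = (-3 - (1/(-1/85 - 98))³) + 13 = (-3 - (1/(-8331/85))³) + 13 = (-3 - (-85/8331)³) + 13 = (-3 - 1*(-614125/578217728691)) + 13 = (-3 + 614125/578217728691) + 13 = -1734652571948/578217728691 + 13 = 5782177901035/578217728691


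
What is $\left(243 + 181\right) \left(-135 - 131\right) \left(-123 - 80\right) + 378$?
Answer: $22895530$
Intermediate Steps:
$\left(243 + 181\right) \left(-135 - 131\right) \left(-123 - 80\right) + 378 = 424 \left(-266\right) \left(-203\right) + 378 = \left(-112784\right) \left(-203\right) + 378 = 22895152 + 378 = 22895530$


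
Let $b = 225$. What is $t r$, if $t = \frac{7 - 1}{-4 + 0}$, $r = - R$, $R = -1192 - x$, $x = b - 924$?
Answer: $- \frac{1479}{2} \approx -739.5$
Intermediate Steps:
$x = -699$ ($x = 225 - 924 = -699$)
$R = -493$ ($R = -1192 - -699 = -1192 + 699 = -493$)
$r = 493$ ($r = \left(-1\right) \left(-493\right) = 493$)
$t = - \frac{3}{2}$ ($t = \frac{6}{-4} = 6 \left(- \frac{1}{4}\right) = - \frac{3}{2} \approx -1.5$)
$t r = \left(- \frac{3}{2}\right) 493 = - \frac{1479}{2}$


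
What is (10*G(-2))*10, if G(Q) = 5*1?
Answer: 500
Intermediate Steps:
G(Q) = 5
(10*G(-2))*10 = (10*5)*10 = 50*10 = 500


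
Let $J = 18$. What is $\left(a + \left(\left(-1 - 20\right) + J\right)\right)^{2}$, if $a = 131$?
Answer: $16384$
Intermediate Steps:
$\left(a + \left(\left(-1 - 20\right) + J\right)\right)^{2} = \left(131 + \left(\left(-1 - 20\right) + 18\right)\right)^{2} = \left(131 + \left(-21 + 18\right)\right)^{2} = \left(131 - 3\right)^{2} = 128^{2} = 16384$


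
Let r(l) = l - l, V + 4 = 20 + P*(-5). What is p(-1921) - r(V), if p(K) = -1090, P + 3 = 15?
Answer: -1090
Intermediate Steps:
P = 12 (P = -3 + 15 = 12)
V = -44 (V = -4 + (20 + 12*(-5)) = -4 + (20 - 60) = -4 - 40 = -44)
r(l) = 0
p(-1921) - r(V) = -1090 - 1*0 = -1090 + 0 = -1090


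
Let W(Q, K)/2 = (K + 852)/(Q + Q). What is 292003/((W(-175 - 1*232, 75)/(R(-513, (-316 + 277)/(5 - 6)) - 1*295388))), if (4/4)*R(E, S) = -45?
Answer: 35110800175693/927 ≈ 3.7876e+10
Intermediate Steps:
W(Q, K) = (852 + K)/Q (W(Q, K) = 2*((K + 852)/(Q + Q)) = 2*((852 + K)/((2*Q))) = 2*((852 + K)*(1/(2*Q))) = 2*((852 + K)/(2*Q)) = (852 + K)/Q)
R(E, S) = -45
292003/((W(-175 - 1*232, 75)/(R(-513, (-316 + 277)/(5 - 6)) - 1*295388))) = 292003/((((852 + 75)/(-175 - 1*232))/(-45 - 1*295388))) = 292003/(((927/(-175 - 232))/(-45 - 295388))) = 292003/(((927/(-407))/(-295433))) = 292003/((-1/407*927*(-1/295433))) = 292003/((-927/407*(-1/295433))) = 292003/(927/120241231) = 292003*(120241231/927) = 35110800175693/927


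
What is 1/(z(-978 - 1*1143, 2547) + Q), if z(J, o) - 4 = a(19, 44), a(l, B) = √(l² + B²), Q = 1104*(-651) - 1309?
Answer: -720009/518412957784 - √2297/518412957784 ≈ -1.3890e-6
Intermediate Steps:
Q = -720013 (Q = -718704 - 1309 = -720013)
a(l, B) = √(B² + l²)
z(J, o) = 4 + √2297 (z(J, o) = 4 + √(44² + 19²) = 4 + √(1936 + 361) = 4 + √2297)
1/(z(-978 - 1*1143, 2547) + Q) = 1/((4 + √2297) - 720013) = 1/(-720009 + √2297)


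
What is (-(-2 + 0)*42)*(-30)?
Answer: -2520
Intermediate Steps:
(-(-2 + 0)*42)*(-30) = (-1*(-2)*42)*(-30) = (2*42)*(-30) = 84*(-30) = -2520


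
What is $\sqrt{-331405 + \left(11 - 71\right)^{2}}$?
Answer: $i \sqrt{327805} \approx 572.54 i$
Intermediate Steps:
$\sqrt{-331405 + \left(11 - 71\right)^{2}} = \sqrt{-331405 + \left(-60\right)^{2}} = \sqrt{-331405 + 3600} = \sqrt{-327805} = i \sqrt{327805}$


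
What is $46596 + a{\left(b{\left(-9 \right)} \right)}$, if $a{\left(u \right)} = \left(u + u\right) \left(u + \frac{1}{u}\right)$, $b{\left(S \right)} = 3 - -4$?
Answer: $46696$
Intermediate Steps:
$b{\left(S \right)} = 7$ ($b{\left(S \right)} = 3 + 4 = 7$)
$a{\left(u \right)} = 2 u \left(u + \frac{1}{u}\right)$
$46596 + a{\left(b{\left(-9 \right)} \right)} = 46596 + \left(2 + 2 \cdot 7^{2}\right) = 46596 + \left(2 + 2 \cdot 49\right) = 46596 + \left(2 + 98\right) = 46596 + 100 = 46696$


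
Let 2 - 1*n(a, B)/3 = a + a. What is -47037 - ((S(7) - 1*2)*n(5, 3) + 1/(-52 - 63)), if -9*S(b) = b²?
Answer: -16289402/345 ≈ -47216.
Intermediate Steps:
n(a, B) = 6 - 6*a (n(a, B) = 6 - 3*(a + a) = 6 - 6*a)
S(b) = -b²/9
-47037 - ((S(7) - 1*2)*n(5, 3) + 1/(-52 - 63)) = -47037 - ((-⅑*7² - 1*2)*(6 - 6*5) + 1/(-52 - 63)) = -47037 - ((-⅑*49 - 2)*(6 - 30) + 1/(-115)) = -47037 - ((-49/9 - 2)*(-24) - 1/115) = -47037 - (-67/9*(-24) - 1/115) = -47037 - (536/3 - 1/115) = -47037 - 1*61637/345 = -47037 - 61637/345 = -16289402/345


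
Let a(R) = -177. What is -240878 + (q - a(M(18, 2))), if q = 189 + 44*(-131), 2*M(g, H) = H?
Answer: -246276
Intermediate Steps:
M(g, H) = H/2
q = -5575 (q = 189 - 5764 = -5575)
-240878 + (q - a(M(18, 2))) = -240878 + (-5575 - 1*(-177)) = -240878 + (-5575 + 177) = -240878 - 5398 = -246276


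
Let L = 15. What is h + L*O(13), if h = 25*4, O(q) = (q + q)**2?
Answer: 10240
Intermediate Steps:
O(q) = 4*q**2 (O(q) = (2*q)**2 = 4*q**2)
h = 100
h + L*O(13) = 100 + 15*(4*13**2) = 100 + 15*(4*169) = 100 + 15*676 = 100 + 10140 = 10240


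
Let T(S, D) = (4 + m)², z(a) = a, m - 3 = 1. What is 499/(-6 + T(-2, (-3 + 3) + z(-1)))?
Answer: 499/58 ≈ 8.6035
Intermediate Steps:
m = 4 (m = 3 + 1 = 4)
T(S, D) = 64 (T(S, D) = (4 + 4)² = 8² = 64)
499/(-6 + T(-2, (-3 + 3) + z(-1))) = 499/(-6 + 64) = 499/58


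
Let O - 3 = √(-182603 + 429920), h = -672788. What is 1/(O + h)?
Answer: -672785/452639408908 - √247317/452639408908 ≈ -1.4875e-6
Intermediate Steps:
O = 3 + √247317 (O = 3 + √(-182603 + 429920) = 3 + √247317 ≈ 500.31)
1/(O + h) = 1/((3 + √247317) - 672788) = 1/(-672785 + √247317)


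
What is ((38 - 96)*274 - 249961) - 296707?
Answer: -562560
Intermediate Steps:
((38 - 96)*274 - 249961) - 296707 = (-58*274 - 249961) - 296707 = (-15892 - 249961) - 296707 = -265853 - 296707 = -562560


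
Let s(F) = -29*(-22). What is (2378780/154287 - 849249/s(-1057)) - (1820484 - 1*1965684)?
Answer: 14163266972377/98435106 ≈ 1.4388e+5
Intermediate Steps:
s(F) = 638
(2378780/154287 - 849249/s(-1057)) - (1820484 - 1*1965684) = (2378780/154287 - 849249/638) - (1820484 - 1*1965684) = (2378780*(1/154287) - 849249*1/638) - (1820484 - 1965684) = (2378780/154287 - 849249/638) - 1*(-145200) = -129510418823/98435106 + 145200 = 14163266972377/98435106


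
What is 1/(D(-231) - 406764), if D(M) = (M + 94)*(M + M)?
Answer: -1/343470 ≈ -2.9115e-6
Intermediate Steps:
D(M) = 2*M*(94 + M) (D(M) = (94 + M)*(2*M) = 2*M*(94 + M))
1/(D(-231) - 406764) = 1/(2*(-231)*(94 - 231) - 406764) = 1/(2*(-231)*(-137) - 406764) = 1/(63294 - 406764) = 1/(-343470) = -1/343470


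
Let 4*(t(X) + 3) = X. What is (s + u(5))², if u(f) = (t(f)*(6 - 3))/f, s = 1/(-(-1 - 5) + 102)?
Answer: 78961/72900 ≈ 1.0831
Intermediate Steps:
t(X) = -3 + X/4
s = 1/108 (s = 1/(-1*(-6) + 102) = 1/(6 + 102) = 1/108 ≈ 0.0092593)
u(f) = (-9 + 3*f/4)/f (u(f) = ((-3 + f/4)*(6 - 3))/f = ((-3 + f/4)*3)/f = (-9 + 3*f/4)/f)
(s + u(5))² = (1/108 + (¾ - 9/5))² = (1/108 - 21/20)² = (-281/270)² = 78961/72900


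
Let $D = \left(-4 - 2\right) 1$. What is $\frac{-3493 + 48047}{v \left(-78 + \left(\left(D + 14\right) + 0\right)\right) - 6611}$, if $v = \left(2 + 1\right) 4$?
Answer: $- \frac{44554}{7451} \approx -5.9796$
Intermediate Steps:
$D = -6$ ($D = \left(-6\right) 1 = -6$)
$v = 12$ ($v = 3 \cdot 4 = 12$)
$\frac{-3493 + 48047}{v \left(-78 + \left(\left(D + 14\right) + 0\right)\right) - 6611} = \frac{-3493 + 48047}{12 \left(-78 + \left(\left(-6 + 14\right) + 0\right)\right) - 6611} = \frac{44554}{12 \left(-78 + \left(8 + 0\right)\right) - 6611} = \frac{44554}{12 \left(-78 + 8\right) - 6611} = \frac{44554}{12 \left(-70\right) - 6611} = \frac{44554}{-840 - 6611} = \frac{44554}{-7451} = 44554 \left(- \frac{1}{7451}\right) = - \frac{44554}{7451}$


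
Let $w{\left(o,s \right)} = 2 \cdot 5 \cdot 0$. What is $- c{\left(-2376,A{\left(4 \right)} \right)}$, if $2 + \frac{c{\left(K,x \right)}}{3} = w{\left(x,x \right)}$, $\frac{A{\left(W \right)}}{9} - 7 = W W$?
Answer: $6$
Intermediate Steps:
$A{\left(W \right)} = 63 + 9 W^{2}$ ($A{\left(W \right)} = 63 + 9 W W = 63 + 9 W^{2}$)
$w{\left(o,s \right)} = 0$ ($w{\left(o,s \right)} = 10 \cdot 0 = 0$)
$c{\left(K,x \right)} = -6$ ($c{\left(K,x \right)} = -6 + 3 \cdot 0 = -6 + 0 = -6$)
$- c{\left(-2376,A{\left(4 \right)} \right)} = \left(-1\right) \left(-6\right) = 6$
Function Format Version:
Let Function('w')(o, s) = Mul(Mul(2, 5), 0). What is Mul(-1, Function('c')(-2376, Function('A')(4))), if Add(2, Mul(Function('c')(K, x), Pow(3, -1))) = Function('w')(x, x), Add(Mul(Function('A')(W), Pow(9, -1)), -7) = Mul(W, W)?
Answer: 6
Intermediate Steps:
Function('A')(W) = Add(63, Mul(9, Pow(W, 2))) (Function('A')(W) = Add(63, Mul(9, Mul(W, W))) = Add(63, Mul(9, Pow(W, 2))))
Function('w')(o, s) = 0 (Function('w')(o, s) = Mul(10, 0) = 0)
Function('c')(K, x) = -6 (Function('c')(K, x) = Add(-6, Mul(3, 0)) = Add(-6, 0) = -6)
Mul(-1, Function('c')(-2376, Function('A')(4))) = Mul(-1, -6) = 6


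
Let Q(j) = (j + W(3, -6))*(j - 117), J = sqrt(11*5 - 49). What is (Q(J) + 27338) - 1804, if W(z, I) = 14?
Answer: 23902 - 103*sqrt(6) ≈ 23650.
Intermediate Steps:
J = sqrt(6) (J = sqrt(55 - 49) = sqrt(6) ≈ 2.4495)
Q(j) = (-117 + j)*(14 + j) (Q(j) = (j + 14)*(j - 117) = (14 + j)*(-117 + j) = (-117 + j)*(14 + j))
(Q(J) + 27338) - 1804 = ((-1638 + (sqrt(6))**2 - 103*sqrt(6)) + 27338) - 1804 = ((-1638 + 6 - 103*sqrt(6)) + 27338) - 1804 = ((-1632 - 103*sqrt(6)) + 27338) - 1804 = (25706 - 103*sqrt(6)) - 1804 = 23902 - 103*sqrt(6)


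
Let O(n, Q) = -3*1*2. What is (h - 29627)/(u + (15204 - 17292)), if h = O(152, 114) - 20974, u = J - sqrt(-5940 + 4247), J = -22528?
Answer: 1245741912/605949149 - 50607*I*sqrt(1693)/605949149 ≈ 2.0559 - 0.0034364*I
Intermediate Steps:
O(n, Q) = -6 (O(n, Q) = -3*2 = -6)
u = -22528 - I*sqrt(1693) (u = -22528 - sqrt(-5940 + 4247) = -22528 - sqrt(-1693) = -22528 - I*sqrt(1693) ≈ -22528.0 - 41.146*I)
h = -20980 (h = -6 - 20974 = -20980)
(h - 29627)/(u + (15204 - 17292)) = (-20980 - 29627)/((-22528 - I*sqrt(1693)) + (15204 - 17292)) = -50607/((-22528 - I*sqrt(1693)) - 2088) = -50607/(-24616 - I*sqrt(1693))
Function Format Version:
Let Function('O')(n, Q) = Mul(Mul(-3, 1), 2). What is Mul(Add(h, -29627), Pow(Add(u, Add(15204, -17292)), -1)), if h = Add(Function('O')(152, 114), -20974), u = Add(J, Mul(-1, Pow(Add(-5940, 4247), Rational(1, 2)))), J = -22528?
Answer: Add(Rational(1245741912, 605949149), Mul(Rational(-50607, 605949149), I, Pow(1693, Rational(1, 2)))) ≈ Add(2.0559, Mul(-0.0034364, I))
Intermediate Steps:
Function('O')(n, Q) = -6 (Function('O')(n, Q) = Mul(-3, 2) = -6)
u = Add(-22528, Mul(-1, I, Pow(1693, Rational(1, 2)))) (u = Add(-22528, Mul(-1, Pow(Add(-5940, 4247), Rational(1, 2)))) = Add(-22528, Mul(-1, Pow(-1693, Rational(1, 2)))) = Add(-22528, Mul(-1, Mul(I, Pow(1693, Rational(1, 2))))) = Add(-22528, Mul(-1, I, Pow(1693, Rational(1, 2)))) ≈ Add(-22528., Mul(-41.146, I)))
h = -20980 (h = Add(-6, -20974) = -20980)
Mul(Add(h, -29627), Pow(Add(u, Add(15204, -17292)), -1)) = Mul(Add(-20980, -29627), Pow(Add(Add(-22528, Mul(-1, I, Pow(1693, Rational(1, 2)))), Add(15204, -17292)), -1)) = Mul(-50607, Pow(Add(Add(-22528, Mul(-1, I, Pow(1693, Rational(1, 2)))), -2088), -1)) = Mul(-50607, Pow(Add(-24616, Mul(-1, I, Pow(1693, Rational(1, 2)))), -1))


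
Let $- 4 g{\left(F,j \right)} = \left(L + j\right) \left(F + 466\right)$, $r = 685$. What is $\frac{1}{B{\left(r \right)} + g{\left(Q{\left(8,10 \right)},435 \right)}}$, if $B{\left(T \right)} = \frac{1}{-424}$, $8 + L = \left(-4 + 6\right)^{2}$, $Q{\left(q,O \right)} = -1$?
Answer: $- \frac{424}{21243991} \approx -1.9959 \cdot 10^{-5}$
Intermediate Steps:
$L = -4$ ($L = -8 + \left(-4 + 6\right)^{2} = -8 + 2^{2} = -8 + 4 = -4$)
$B{\left(T \right)} = - \frac{1}{424}$
$g{\left(F,j \right)} = - \frac{\left(-4 + j\right) \left(466 + F\right)}{4}$ ($g{\left(F,j \right)} = - \frac{\left(-4 + j\right) \left(F + 466\right)}{4} = - \frac{\left(-4 + j\right) \left(466 + F\right)}{4}$)
$\frac{1}{B{\left(r \right)} + g{\left(Q{\left(8,10 \right)},435 \right)}} = \frac{1}{- \frac{1}{424} - \left(\frac{100425}{2} - \frac{435}{4}\right)} = \frac{1}{- \frac{1}{424} + \left(466 - 1 - \frac{101355}{2} + \frac{435}{4}\right)} = \frac{1}{- \frac{1}{424} - \frac{200415}{4}} = \frac{1}{- \frac{21243991}{424}} = - \frac{424}{21243991}$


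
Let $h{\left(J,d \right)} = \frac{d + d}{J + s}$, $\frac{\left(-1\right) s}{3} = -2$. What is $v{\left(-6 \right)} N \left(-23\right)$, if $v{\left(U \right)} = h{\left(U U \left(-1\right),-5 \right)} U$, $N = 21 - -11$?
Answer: $1472$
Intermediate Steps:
$s = 6$ ($s = \left(-3\right) \left(-2\right) = 6$)
$h{\left(J,d \right)} = \frac{2 d}{6 + J}$ ($h{\left(J,d \right)} = \frac{d + d}{J + 6} = \frac{2 d}{6 + J}$)
$N = 32$ ($N = 21 + 11 = 32$)
$v{\left(U \right)} = - \frac{10 U}{6 - U^{2}}$ ($v{\left(U \right)} = 2 \left(-5\right) \frac{1}{6 + U U \left(-1\right)} U = 2 \left(-5\right) \frac{1}{6 + U^{2} \left(-1\right)} U = 2 \left(-5\right) \frac{1}{6 - U^{2}} U = - \frac{10}{6 - U^{2}} U = - \frac{10 U}{6 - U^{2}}$)
$v{\left(-6 \right)} N \left(-23\right) = 10 \left(-6\right) \frac{1}{-6 + \left(-6\right)^{2}} \cdot 32 \left(-23\right) = 10 \left(-6\right) \frac{1}{-6 + 36} \cdot 32 \left(-23\right) = 10 \left(-6\right) \frac{1}{30} \cdot 32 \left(-23\right) = \left(-2\right) 32 \left(-23\right) = \left(-64\right) \left(-23\right) = 1472$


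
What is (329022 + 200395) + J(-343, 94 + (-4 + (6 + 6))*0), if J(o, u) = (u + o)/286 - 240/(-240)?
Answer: 151413299/286 ≈ 5.2942e+5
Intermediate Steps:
J(o, u) = 1 + o/286 + u/286 (J(o, u) = (o + u)*(1/286) - 240*(-1/240) = (o/286 + u/286) + 1 = 1 + o/286 + u/286)
(329022 + 200395) + J(-343, 94 + (-4 + (6 + 6))*0) = (329022 + 200395) + (1 + (1/286)*(-343) + (94 + (-4 + (6 + 6))*0)/286) = 529417 + (1 - 343/286 + (94 + (-4 + 12)*0)/286) = 529417 + (1 - 343/286 + (94 + 8*0)/286) = 529417 + (1 - 343/286 + (94 + 0)/286) = 529417 + (1 - 343/286 + (1/286)*94) = 529417 + (1 - 343/286 + 47/143) = 529417 + 37/286 = 151413299/286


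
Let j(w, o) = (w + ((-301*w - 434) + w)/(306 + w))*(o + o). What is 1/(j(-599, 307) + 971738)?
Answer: 293/66888612 ≈ 4.3804e-6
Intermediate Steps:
j(w, o) = 2*o*(w + (-434 - 300*w)/(306 + w)) (j(w, o) = (w + ((-434 - 301*w) + w)/(306 + w))*(2*o) = (w + (-434 - 300*w)/(306 + w))*(2*o) = 2*o*(w + (-434 - 300*w)/(306 + w)))
1/(j(-599, 307) + 971738) = 1/(2*307*(-434 + (-599)**2 + 6*(-599))/(306 - 599) + 971738) = 1/(2*307*(-434 + 358801 - 3594)/(-293) + 971738) = 1/(2*307*(-1/293)*354773 + 971738) = 1/(-217830622/293 + 971738) = 1/(66888612/293) = 293/66888612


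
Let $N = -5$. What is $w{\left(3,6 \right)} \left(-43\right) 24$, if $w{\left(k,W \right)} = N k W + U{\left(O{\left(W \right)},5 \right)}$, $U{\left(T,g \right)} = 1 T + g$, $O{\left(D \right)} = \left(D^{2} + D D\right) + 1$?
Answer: $12384$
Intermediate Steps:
$O{\left(D \right)} = 1 + 2 D^{2}$ ($O{\left(D \right)} = \left(D^{2} + D^{2}\right) + 1 = 2 D^{2} + 1 = 1 + 2 D^{2}$)
$U{\left(T,g \right)} = T + g$
$w{\left(k,W \right)} = 6 + 2 W^{2} - 5 W k$ ($w{\left(k,W \right)} = - 5 k W + \left(\left(1 + 2 W^{2}\right) + 5\right) = - 5 W k + \left(6 + 2 W^{2}\right) = 6 + 2 W^{2} - 5 W k$)
$w{\left(3,6 \right)} \left(-43\right) 24 = \left(6 + 2 \cdot 6^{2} - 30 \cdot 3\right) \left(-43\right) 24 = \left(6 + 2 \cdot 36 - 90\right) \left(-43\right) 24 = \left(6 + 72 - 90\right) \left(-43\right) 24 = \left(-12\right) \left(-43\right) 24 = 516 \cdot 24 = 12384$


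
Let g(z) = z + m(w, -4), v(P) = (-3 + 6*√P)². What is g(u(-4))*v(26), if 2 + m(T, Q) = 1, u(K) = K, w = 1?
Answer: -4725 + 180*√26 ≈ -3807.2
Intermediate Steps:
m(T, Q) = -1 (m(T, Q) = -2 + 1 = -1)
g(z) = -1 + z (g(z) = z - 1 = -1 + z)
g(u(-4))*v(26) = (-1 - 4)*(9*(-1 + 2*√26)²) = -45*(-1 + 2*√26)²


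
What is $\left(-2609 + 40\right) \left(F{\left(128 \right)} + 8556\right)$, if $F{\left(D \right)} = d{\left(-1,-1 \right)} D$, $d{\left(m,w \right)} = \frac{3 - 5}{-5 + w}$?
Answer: $- \frac{66269924}{3} \approx -2.209 \cdot 10^{7}$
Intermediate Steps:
$d{\left(m,w \right)} = - \frac{2}{-5 + w}$
$F{\left(D \right)} = \frac{D}{3}$ ($F{\left(D \right)} = - \frac{2}{-5 - 1} D = - \frac{2}{-6} D = \left(-2\right) \left(- \frac{1}{6}\right) D = \frac{D}{3}$)
$\left(-2609 + 40\right) \left(F{\left(128 \right)} + 8556\right) = \left(-2609 + 40\right) \left(\frac{1}{3} \cdot 128 + 8556\right) = - 2569 \left(\frac{128}{3} + 8556\right) = \left(-2569\right) \frac{25796}{3} = - \frac{66269924}{3}$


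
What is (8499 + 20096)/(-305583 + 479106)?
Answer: 4085/24789 ≈ 0.16479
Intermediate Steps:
(8499 + 20096)/(-305583 + 479106) = 28595/173523 = 28595*(1/173523) = 4085/24789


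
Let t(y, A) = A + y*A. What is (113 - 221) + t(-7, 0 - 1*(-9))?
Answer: -162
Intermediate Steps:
t(y, A) = A + A*y
(113 - 221) + t(-7, 0 - 1*(-9)) = (113 - 221) + (0 - 1*(-9))*(1 - 7) = -108 + (0 + 9)*(-6) = -108 + 9*(-6) = -108 - 54 = -162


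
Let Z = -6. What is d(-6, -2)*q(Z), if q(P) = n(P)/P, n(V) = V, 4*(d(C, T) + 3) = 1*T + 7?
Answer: -7/4 ≈ -1.7500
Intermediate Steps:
d(C, T) = -5/4 + T/4 (d(C, T) = -3 + (1*T + 7)/4 = -3 + (T + 7)/4 = -3 + (7 + T)/4 = -3 + (7/4 + T/4) = -5/4 + T/4)
q(P) = 1 (q(P) = P/P = 1)
d(-6, -2)*q(Z) = (-5/4 + (¼)*(-2))*1 = (-5/4 - ½)*1 = -7/4*1 = -7/4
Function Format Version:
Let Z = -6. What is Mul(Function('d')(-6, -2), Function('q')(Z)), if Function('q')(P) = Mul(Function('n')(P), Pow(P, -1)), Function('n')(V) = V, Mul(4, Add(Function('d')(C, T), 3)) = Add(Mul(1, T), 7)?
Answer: Rational(-7, 4) ≈ -1.7500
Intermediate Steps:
Function('d')(C, T) = Add(Rational(-5, 4), Mul(Rational(1, 4), T)) (Function('d')(C, T) = Add(-3, Mul(Rational(1, 4), Add(Mul(1, T), 7))) = Add(-3, Mul(Rational(1, 4), Add(T, 7))) = Add(-3, Mul(Rational(1, 4), Add(7, T))) = Add(-3, Add(Rational(7, 4), Mul(Rational(1, 4), T))) = Add(Rational(-5, 4), Mul(Rational(1, 4), T)))
Function('q')(P) = 1 (Function('q')(P) = Mul(P, Pow(P, -1)) = 1)
Mul(Function('d')(-6, -2), Function('q')(Z)) = Mul(Add(Rational(-5, 4), Mul(Rational(1, 4), -2)), 1) = Mul(Add(Rational(-5, 4), Rational(-1, 2)), 1) = Mul(Rational(-7, 4), 1) = Rational(-7, 4)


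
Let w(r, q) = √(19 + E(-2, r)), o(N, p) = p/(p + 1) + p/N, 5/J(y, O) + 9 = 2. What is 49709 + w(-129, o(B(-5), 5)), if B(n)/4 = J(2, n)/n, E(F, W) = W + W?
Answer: 49709 + I*√239 ≈ 49709.0 + 15.46*I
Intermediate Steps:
J(y, O) = -5/7 (J(y, O) = 5/(-9 + 2) = 5/(-7) = 5*(-⅐) = -5/7)
E(F, W) = 2*W
B(n) = -20/(7*n) (B(n) = 4*(-5/(7*n)) = -20/(7*n))
o(N, p) = p/N + p/(1 + p) (o(N, p) = p/(1 + p) + p/N = p/N + p/(1 + p))
w(r, q) = √(19 + 2*r)
49709 + w(-129, o(B(-5), 5)) = 49709 + √(19 + 2*(-129)) = 49709 + √(19 - 258) = 49709 + √(-239) = 49709 + I*√239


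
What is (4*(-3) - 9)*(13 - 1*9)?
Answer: -84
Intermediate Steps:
(4*(-3) - 9)*(13 - 1*9) = (-12 - 9)*(13 - 9) = -21*4 = -84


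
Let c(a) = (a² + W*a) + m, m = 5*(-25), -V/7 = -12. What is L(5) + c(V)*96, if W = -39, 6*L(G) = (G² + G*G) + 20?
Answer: 1052675/3 ≈ 3.5089e+5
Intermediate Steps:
L(G) = 10/3 + G²/3 (L(G) = ((G² + G*G) + 20)/6 = ((G² + G²) + 20)/6 = (2*G² + 20)/6 = (20 + 2*G²)/6 = 10/3 + G²/3)
V = 84 (V = -7*(-12) = 84)
m = -125
c(a) = -125 + a² - 39*a (c(a) = (a² - 39*a) - 125 = -125 + a² - 39*a)
L(5) + c(V)*96 = (10/3 + (⅓)*5²) + (-125 + 84² - 39*84)*96 = (10/3 + (⅓)*25) + (-125 + 7056 - 3276)*96 = (10/3 + 25/3) + 3655*96 = 35/3 + 350880 = 1052675/3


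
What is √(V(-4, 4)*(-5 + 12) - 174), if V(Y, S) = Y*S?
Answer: I*√286 ≈ 16.912*I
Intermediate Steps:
V(Y, S) = S*Y
√(V(-4, 4)*(-5 + 12) - 174) = √((4*(-4))*(-5 + 12) - 174) = √(-16*7 - 174) = √(-112 - 174) = √(-286) = I*√286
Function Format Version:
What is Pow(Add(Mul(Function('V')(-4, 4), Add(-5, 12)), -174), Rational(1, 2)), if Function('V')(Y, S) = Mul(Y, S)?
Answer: Mul(I, Pow(286, Rational(1, 2))) ≈ Mul(16.912, I)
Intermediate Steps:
Function('V')(Y, S) = Mul(S, Y)
Pow(Add(Mul(Function('V')(-4, 4), Add(-5, 12)), -174), Rational(1, 2)) = Pow(Add(Mul(Mul(4, -4), Add(-5, 12)), -174), Rational(1, 2)) = Pow(Add(Mul(-16, 7), -174), Rational(1, 2)) = Pow(Add(-112, -174), Rational(1, 2)) = Pow(-286, Rational(1, 2)) = Mul(I, Pow(286, Rational(1, 2)))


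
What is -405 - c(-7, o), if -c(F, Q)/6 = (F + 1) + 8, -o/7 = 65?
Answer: -393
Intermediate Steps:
o = -455 (o = -7*65 = -455)
c(F, Q) = -54 - 6*F (c(F, Q) = -6*((F + 1) + 8) = -6*((1 + F) + 8) = -6*(9 + F) = -54 - 6*F)
-405 - c(-7, o) = -405 - (-54 - 6*(-7)) = -405 - (-54 + 42) = -405 - 1*(-12) = -405 + 12 = -393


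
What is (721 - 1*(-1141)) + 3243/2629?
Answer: 4898441/2629 ≈ 1863.2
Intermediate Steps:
(721 - 1*(-1141)) + 3243/2629 = (721 + 1141) + 3243*(1/2629) = 1862 + 3243/2629 = 4898441/2629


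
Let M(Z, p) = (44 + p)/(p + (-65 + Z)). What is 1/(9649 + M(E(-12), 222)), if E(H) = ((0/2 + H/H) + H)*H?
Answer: 289/2788827 ≈ 0.00010363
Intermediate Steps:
E(H) = H*(1 + H) (E(H) = ((0*(½) + 1) + H)*H = ((0 + 1) + H)*H = (1 + H)*H = H*(1 + H))
M(Z, p) = (44 + p)/(-65 + Z + p)
1/(9649 + M(E(-12), 222)) = 1/(9649 + (44 + 222)/(-65 - 12*(1 - 12) + 222)) = 1/(9649 + 266/(-65 - 12*(-11) + 222)) = 1/(9649 + 266/(-65 + 132 + 222)) = 1/(9649 + 266/289) = 1/(2788827/289) = 289/2788827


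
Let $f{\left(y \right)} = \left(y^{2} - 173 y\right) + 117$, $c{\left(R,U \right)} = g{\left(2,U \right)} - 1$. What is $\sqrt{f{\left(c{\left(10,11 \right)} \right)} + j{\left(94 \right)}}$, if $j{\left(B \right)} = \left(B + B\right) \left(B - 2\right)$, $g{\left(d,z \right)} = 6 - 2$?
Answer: $\sqrt{16903} \approx 130.01$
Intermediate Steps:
$g{\left(d,z \right)} = 4$
$c{\left(R,U \right)} = 3$ ($c{\left(R,U \right)} = 4 - 1 = 3$)
$j{\left(B \right)} = 2 B \left(-2 + B\right)$
$f{\left(y \right)} = 117 + y^{2} - 173 y$
$\sqrt{f{\left(c{\left(10,11 \right)} \right)} + j{\left(94 \right)}} = \sqrt{\left(117 + 3^{2} - 519\right) + 2 \cdot 94 \left(-2 + 94\right)} = \sqrt{\left(117 + 9 - 519\right) + 2 \cdot 94 \cdot 92} = \sqrt{-393 + 17296} = \sqrt{16903}$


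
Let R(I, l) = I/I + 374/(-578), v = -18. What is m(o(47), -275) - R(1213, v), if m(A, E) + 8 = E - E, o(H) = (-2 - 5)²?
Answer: -142/17 ≈ -8.3529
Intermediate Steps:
o(H) = 49 (o(H) = (-7)² = 49)
R(I, l) = 6/17 (R(I, l) = 1 + 374*(-1/578) = 1 - 11/17 = 6/17)
m(A, E) = -8 (m(A, E) = -8 + (E - E) = -8 + 0 = -8)
m(o(47), -275) - R(1213, v) = -8 - 1*6/17 = -8 - 6/17 = -142/17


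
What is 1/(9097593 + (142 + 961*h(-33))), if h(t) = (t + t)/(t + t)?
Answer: 1/9098696 ≈ 1.0991e-7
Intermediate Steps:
h(t) = 1 (h(t) = (2*t)/((2*t)) = (2*t)*(1/(2*t)) = 1)
1/(9097593 + (142 + 961*h(-33))) = 1/(9097593 + (142 + 961*1)) = 1/(9097593 + (142 + 961)) = 1/(9097593 + 1103) = 1/9098696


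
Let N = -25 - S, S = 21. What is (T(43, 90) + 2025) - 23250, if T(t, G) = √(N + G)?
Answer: -21225 + 2*√11 ≈ -21218.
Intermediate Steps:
N = -46 (N = -25 - 1*21 = -25 - 21 = -46)
T(t, G) = √(-46 + G)
(T(43, 90) + 2025) - 23250 = (√(-46 + 90) + 2025) - 23250 = (√44 + 2025) - 23250 = (2*√11 + 2025) - 23250 = (2025 + 2*√11) - 23250 = -21225 + 2*√11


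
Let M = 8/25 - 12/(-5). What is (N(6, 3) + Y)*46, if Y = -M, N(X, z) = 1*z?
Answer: 322/25 ≈ 12.880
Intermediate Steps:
M = 68/25 (M = 8*(1/25) - 12*(-⅕) = 8/25 + 12/5 = 68/25 ≈ 2.7200)
N(X, z) = z
Y = -68/25 (Y = -1*68/25 = -68/25 ≈ -2.7200)
(N(6, 3) + Y)*46 = (3 - 68/25)*46 = (7/25)*46 = 322/25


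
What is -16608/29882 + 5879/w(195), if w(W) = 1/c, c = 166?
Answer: 14581122770/14941 ≈ 9.7591e+5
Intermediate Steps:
w(W) = 1/166
-16608/29882 + 5879/w(195) = -16608/29882 + 5879/(1/166) = -16608*1/29882 + 5879*166 = -8304/14941 + 975914 = 14581122770/14941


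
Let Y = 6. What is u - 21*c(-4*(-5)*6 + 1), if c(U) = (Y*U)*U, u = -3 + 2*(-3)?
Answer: -1844775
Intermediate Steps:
u = -9 (u = -3 - 6 = -9)
c(U) = 6*U² (c(U) = (6*U)*U = 6*U²)
u - 21*c(-4*(-5)*6 + 1) = -9 - 126*(-4*(-5)*6 + 1)² = -9 - 126*(20*6 + 1)² = -9 - 126*(120 + 1)² = -9 - 126*121² = -9 - 126*14641 = -9 - 21*87846 = -9 - 1844766 = -1844775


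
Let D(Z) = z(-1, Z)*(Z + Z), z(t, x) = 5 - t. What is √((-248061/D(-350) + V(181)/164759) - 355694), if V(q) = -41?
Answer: I*√3861559279576352158/3295180 ≈ 596.35*I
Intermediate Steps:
D(Z) = 12*Z (D(Z) = (5 - 1*(-1))*(Z + Z) = (5 + 1)*(2*Z) = 6*(2*Z) = 12*Z)
√((-248061/D(-350) + V(181)/164759) - 355694) = √((-248061/(12*(-350)) - 41/164759) - 355694) = √((-248061/(-4200) - 41*1/164759) - 355694) = √((-248061*(-1/4200) - 41/164759) - 355694) = √((82687/1400 - 41/164759) - 355694) = √(1946195719/32951800 - 355694) = √(-11718811353481/32951800) = I*√3861559279576352158/3295180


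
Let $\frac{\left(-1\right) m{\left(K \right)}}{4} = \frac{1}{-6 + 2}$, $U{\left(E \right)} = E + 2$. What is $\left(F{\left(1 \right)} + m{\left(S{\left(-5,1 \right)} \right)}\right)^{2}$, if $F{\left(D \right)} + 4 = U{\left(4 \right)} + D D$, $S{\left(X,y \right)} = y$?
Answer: $16$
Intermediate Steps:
$U{\left(E \right)} = 2 + E$
$m{\left(K \right)} = 1$ ($m{\left(K \right)} = - \frac{4}{-6 + 2} = - \frac{4}{-4} = \left(-4\right) \left(- \frac{1}{4}\right) = 1$)
$F{\left(D \right)} = 2 + D^{2}$ ($F{\left(D \right)} = -4 + \left(\left(2 + 4\right) + D D\right) = -4 + \left(6 + D^{2}\right) = 2 + D^{2}$)
$\left(F{\left(1 \right)} + m{\left(S{\left(-5,1 \right)} \right)}\right)^{2} = \left(\left(2 + 1^{2}\right) + 1\right)^{2} = \left(\left(2 + 1\right) + 1\right)^{2} = \left(3 + 1\right)^{2} = 4^{2} = 16$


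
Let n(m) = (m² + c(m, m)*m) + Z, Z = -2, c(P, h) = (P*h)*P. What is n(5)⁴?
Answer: 176319369216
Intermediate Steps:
c(P, h) = h*P²
n(m) = -2 + m² + m⁴ (n(m) = (m² + (m*m²)*m) - 2 = (m² + m³*m) - 2 = (m² + m⁴) - 2 = -2 + m² + m⁴)
n(5)⁴ = (-2 + 5² + 5⁴)⁴ = (-2 + 25 + 625)⁴ = 648⁴ = 176319369216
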